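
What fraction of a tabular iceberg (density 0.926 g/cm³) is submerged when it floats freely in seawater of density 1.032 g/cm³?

0.897

Submerged fraction = ρ_obj/ρ_fluid = 0.926/1.032 = 0.897.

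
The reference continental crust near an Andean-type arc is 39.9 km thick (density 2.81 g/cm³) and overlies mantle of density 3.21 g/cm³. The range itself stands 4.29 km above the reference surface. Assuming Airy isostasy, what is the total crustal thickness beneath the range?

Root depth r = h ρ_c / (ρ_m − ρ_c) = 4.29 km × 2.81 / 0.4 = 30.14 km.
Total thickness = T + h + r = 39.9 km + 4.29 km + 30.14 km = 74.3 km.

74.3 km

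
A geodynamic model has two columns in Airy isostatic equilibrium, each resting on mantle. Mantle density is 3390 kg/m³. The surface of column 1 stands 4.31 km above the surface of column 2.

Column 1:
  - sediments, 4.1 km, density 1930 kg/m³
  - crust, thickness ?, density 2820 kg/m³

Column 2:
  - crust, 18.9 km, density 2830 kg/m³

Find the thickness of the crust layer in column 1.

33.7 km

Take the compensation level at the base of the deeper column (depth z_c below the surface of column 1) and equate Σ ρ_i t_i down to z_c; mantle fills any gap and the z_c terms cancel.
Column 1: 4.1×1930 + x×2820 + (z_c − 4.1 − x)×3390
Column 2: 4.31×0 + 18.9×2830 + (z_c − 4.31 − 18.9)×3390
The z_c×3390 term appears on both sides and cancels. Collect the known terms of each column as K = Σ(ρt)_known − 3390 × (depth of known layers): K_1 = 7913 − 3390×4.1 = −5986; K_2 = 53487 − 3390×(4.31 + 18.9) = −25194.9.
Balance: K_1 − x×(3390 − 2820) = K_2, so x = (K_1 − K_2)/(3390 − 2820) = 19208.9/570 = 33.7 km.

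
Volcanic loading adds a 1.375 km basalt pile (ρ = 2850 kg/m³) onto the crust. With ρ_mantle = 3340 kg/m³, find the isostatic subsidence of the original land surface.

1.17 km

Subaerial loading: s = t ρ_load / ρ_m.
s = 1.375 km × 2850/3340 = 1.17 km.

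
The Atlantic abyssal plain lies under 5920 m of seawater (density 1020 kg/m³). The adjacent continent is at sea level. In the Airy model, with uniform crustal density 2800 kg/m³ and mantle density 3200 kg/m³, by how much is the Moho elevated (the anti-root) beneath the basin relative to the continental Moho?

By Archimedes' principle applied to the lithosphere: replacing crust with seawater at the top is compensated by replacing crust with mantle at the base: d (ρ_c − ρ_w) = a (ρ_m − ρ_c).
a = d (ρ_c − ρ_w)/(ρ_m − ρ_c) = 5920 m × 1780/400 = 26300 m.

26300 m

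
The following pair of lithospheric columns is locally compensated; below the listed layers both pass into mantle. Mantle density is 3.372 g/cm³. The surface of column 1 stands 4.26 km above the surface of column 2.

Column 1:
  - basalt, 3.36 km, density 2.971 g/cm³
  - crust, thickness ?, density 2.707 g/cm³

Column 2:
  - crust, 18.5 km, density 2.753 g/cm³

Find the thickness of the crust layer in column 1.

36.8 km

Take the compensation level at the base of the deeper column (depth z_c below the surface of column 1) and equate Σ ρ_i t_i down to z_c; mantle fills any gap and the z_c terms cancel.
Column 1: 3.36×2.971 + x×2.707 + (z_c − 3.36 − x)×3.372
Column 2: 4.26×0 + 18.5×2.753 + (z_c − 4.26 − 18.5)×3.372
The z_c×3.372 term appears on both sides and cancels. Collect the known terms of each column as K = Σ(ρt)_known − 3.372 × (depth of known layers): K_1 = 9.98256 − 3.372×3.36 = −1.34736; K_2 = 50.9305 − 3.372×(4.26 + 18.5) = −25.81622.
Balance: K_1 − x×(3.372 − 2.707) = K_2, so x = (K_1 − K_2)/(3.372 − 2.707) = 24.4689/0.665 = 36.8 km.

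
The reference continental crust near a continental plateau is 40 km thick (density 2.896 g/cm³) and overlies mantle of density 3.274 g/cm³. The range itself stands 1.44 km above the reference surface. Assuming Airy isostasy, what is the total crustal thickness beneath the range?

52.5 km

Root depth r = h ρ_c / (ρ_m − ρ_c) = 1.44 km × 2.896 / 0.378 = 11.03 km.
Total thickness = T + h + r = 40 km + 1.44 km + 11.03 km = 52.5 km.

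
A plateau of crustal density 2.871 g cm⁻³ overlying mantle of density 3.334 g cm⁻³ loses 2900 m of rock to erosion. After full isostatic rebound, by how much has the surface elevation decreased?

Rebound u = e ρ_c/ρ_m = 2900 m × 2.871/3.334 = 2497 m.
Net surface drop = e − u = 2900 m − 2497 m = e (ρ_m − ρ_c)/ρ_m = 403 m.

403 m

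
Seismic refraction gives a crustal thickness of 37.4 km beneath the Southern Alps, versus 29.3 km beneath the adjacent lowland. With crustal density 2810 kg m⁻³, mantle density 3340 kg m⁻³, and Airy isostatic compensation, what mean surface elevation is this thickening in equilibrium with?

Excess crust Δ = 37.4 km − 29.3 km = 8.1 km, split between elevation h and root r with h + r = Δ.
Airy balance ρ_c h = (ρ_m − ρ_c) r gives r = h ρ_c/(ρ_m − ρ_c), so h (1 + ρ_c/(ρ_m − ρ_c)) = Δ, i.e. h = Δ (ρ_m − ρ_c)/ρ_m.
h = 8.1 km × 530/3340 = 1.29 km.

1.29 km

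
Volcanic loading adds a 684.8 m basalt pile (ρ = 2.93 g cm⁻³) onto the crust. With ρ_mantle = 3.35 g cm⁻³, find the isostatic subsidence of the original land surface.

Subaerial loading: s = t ρ_load / ρ_m.
s = 684.8 m × 2.93/3.35 = 599 m.

599 m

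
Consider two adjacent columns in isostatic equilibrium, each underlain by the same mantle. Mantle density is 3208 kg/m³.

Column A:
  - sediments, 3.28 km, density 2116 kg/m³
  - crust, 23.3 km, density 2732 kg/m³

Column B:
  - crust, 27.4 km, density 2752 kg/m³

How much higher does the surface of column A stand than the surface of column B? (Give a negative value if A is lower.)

For any compensation level in the mantle, the mantle terms cancel and isostasy reduces to e = (Σt_A − Σt_B) − (Σ(ρt)_A − Σ(ρt)_B) / ρ_m.
Σt_A = 26.58 km; Σt_B = 27.4 km; Σ(ρt)_A = 70596.08; Σ(ρt)_B = 75404.8 (in km·kg/m³).
e = (26.58 − 27.4) − (70596.08 − 75404.8) / 3208 = 0.679 km.

0.679 km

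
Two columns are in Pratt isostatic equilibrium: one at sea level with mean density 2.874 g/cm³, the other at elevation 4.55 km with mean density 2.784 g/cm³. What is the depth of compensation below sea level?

141 km

ρ_ref D = ρ (D + h) → D (ρ_ref − ρ) = ρ h.
D = ρ h/(ρ_ref − ρ) = 2.784 × 4.55 km/(2.874 − 2.784) = 141 km.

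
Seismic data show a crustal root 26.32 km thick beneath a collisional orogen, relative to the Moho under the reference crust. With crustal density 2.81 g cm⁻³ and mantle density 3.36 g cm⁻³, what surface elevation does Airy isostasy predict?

By Archimedes' principle applied to the lithosphere: ρ_c h = (ρ_m − ρ_c) r.
h = r (ρ_m − ρ_c) / ρ_c = 26.32 km × (3.36 − 2.81) / 2.81 = 5.15 km.

5.15 km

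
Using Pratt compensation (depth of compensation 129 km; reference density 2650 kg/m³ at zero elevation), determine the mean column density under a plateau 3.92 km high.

Pratt balance: ρ_ref D = ρ (D + h).
ρ = ρ_ref D/(D + h) = 2650 × 129 km/(129 km + 3.92 km) = 2570 kg/m³.

2570 kg/m³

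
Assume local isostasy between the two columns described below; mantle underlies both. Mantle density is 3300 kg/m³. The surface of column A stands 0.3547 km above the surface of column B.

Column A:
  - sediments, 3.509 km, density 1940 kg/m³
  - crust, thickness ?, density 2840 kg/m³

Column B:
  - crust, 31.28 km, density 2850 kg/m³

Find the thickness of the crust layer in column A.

22.8 km

Take the compensation level at the base of the deeper column (depth z_c below the surface of column A) and equate Σ ρ_i t_i down to z_c; mantle fills any gap and the z_c terms cancel.
Column A: 3.509×1940 + x×2840 + (z_c − 3.509 − x)×3300
Column B: 0.3547×0 + 31.28×2850 + (z_c − 0.3547 − 31.28)×3300
The z_c×3300 term appears on both sides and cancels. Collect the known terms of each column as K = Σ(ρt)_known − 3300 × (depth of known layers): K_A = 6807.46 − 3300×3.509 = −4772.24; K_B = 89148 − 3300×(0.3547 + 31.28) = −15246.51.
Balance: K_A − x×(3300 − 2840) = K_B, so x = (K_A − K_B)/(3300 − 2840) = 10474.3/460 = 22.8 km.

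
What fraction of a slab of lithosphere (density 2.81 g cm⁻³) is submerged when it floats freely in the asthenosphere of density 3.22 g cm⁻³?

Submerged fraction = ρ_obj/ρ_fluid = 2.81/3.22 = 87.3%.

87.3%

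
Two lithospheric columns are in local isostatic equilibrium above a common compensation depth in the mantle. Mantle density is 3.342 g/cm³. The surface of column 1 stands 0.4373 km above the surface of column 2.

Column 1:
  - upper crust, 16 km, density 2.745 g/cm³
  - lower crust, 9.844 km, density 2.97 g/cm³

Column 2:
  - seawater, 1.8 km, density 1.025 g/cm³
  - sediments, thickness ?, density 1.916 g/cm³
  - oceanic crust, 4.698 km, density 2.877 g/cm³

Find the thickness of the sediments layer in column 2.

3.78 km

Take the compensation level at the base of the deeper column (depth z_c below the surface of column 1) and equate Σ ρ_i t_i down to z_c; mantle fills any gap and the z_c terms cancel.
Column 1: 16×2.745 + 9.844×2.97 + (z_c − 25.844)×3.342
Column 2: 0.4373×0 + 1.8×1.025 + x×1.916 + 4.698×2.877 + (z_c − 0.4373 − 6.498 − x)×3.342
The z_c×3.342 term appears on both sides and cancels. Collect the known terms of each column as K = Σ(ρt)_known − 3.342 × (depth of known layers): K_1 = 73.15668 − 3.342×25.844 = −13.213968; K_2 = 15.361146 − 3.342×(0.4373 + 6.498) = −7.8166266.
Balance: K_1 = K_2 − x×(3.342 − 1.916), so x = (K_2 − K_1)/(3.342 − 1.916) = 5.39734/1.426 = 3.78 km.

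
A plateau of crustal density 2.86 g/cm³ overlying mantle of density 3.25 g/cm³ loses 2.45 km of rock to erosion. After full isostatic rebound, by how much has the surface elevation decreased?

0.294 km

Rebound u = e ρ_c/ρ_m = 2.45 km × 2.86/3.25 = 2.156 km.
Net surface drop = e − u = 2.45 km − 2.156 km = e (ρ_m − ρ_c)/ρ_m = 0.294 km.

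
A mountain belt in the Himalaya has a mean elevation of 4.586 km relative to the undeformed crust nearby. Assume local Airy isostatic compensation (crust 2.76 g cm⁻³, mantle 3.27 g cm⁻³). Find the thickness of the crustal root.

24.8 km

For local isostatic compensation: the weight of the topography is balanced by the buoyancy of the root, ρ_c h = (ρ_m − ρ_c) r.
r = h · ρ_c / (ρ_m − ρ_c) = 4.586 km × 2.76 / (3.27 − 2.76) = 24.8 km.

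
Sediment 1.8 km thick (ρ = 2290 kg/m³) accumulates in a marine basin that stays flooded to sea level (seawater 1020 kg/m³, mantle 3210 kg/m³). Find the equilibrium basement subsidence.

1.04 km

Submarine loading: the sediment displaces seawater, and the subsidence is in turn flooded, so s (ρ_m − ρ_w) = t (ρ_sed − ρ_w).
s = 1.8 km × (2290 − 1020) / (3210 − 1020) = 1.04 km.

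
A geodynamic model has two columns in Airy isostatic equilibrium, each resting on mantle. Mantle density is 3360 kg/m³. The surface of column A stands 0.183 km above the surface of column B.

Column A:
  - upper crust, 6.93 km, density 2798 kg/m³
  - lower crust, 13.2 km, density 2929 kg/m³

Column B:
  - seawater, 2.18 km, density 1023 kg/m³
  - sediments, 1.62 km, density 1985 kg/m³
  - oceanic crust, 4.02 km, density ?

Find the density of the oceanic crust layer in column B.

Take the compensation level at the base of the deeper column (depth z_c below the surface of column A) and equate Σ ρ_i t_i down to z_c; mantle fills any gap and the z_c terms cancel.
Column A: 6.93×2798 + 13.2×2929 + (z_c − 20.13)×3360
Column B: 0.183×0 + 2.18×1023 + 1.62×1985 + 4.02×ρ + (z_c − 0.183 − 7.82)×3360
The z_c×3360 term appears on both sides and cancels. Collect the known terms of each column as K = Σ(ρt)_known − 3360 × (depth of known layers): K_A = 58052.94 − 3360×20.13 = −9583.86; K_B = 5445.84 − 3360×(0.183 + 7.82) = −21444.24.
Balance: K_A = K_B + 4.02×ρ, so ρ = (K_A − K_B)/4.02 = 11860.4/4.02 = 2950 kg/m³.

2950 kg/m³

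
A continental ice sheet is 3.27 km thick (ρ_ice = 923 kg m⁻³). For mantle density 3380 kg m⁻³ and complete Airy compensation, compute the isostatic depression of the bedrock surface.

By Archimedes' principle applied to the lithosphere: the ice load ρ_ice t is balanced by mantle displaced below, ρ_m s.
s = t ρ_ice / ρ_m = 3.27 km × 923/3380 = 0.893 km.

0.893 km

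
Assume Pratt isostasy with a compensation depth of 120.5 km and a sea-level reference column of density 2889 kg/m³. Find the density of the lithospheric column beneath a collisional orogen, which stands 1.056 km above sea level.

2860 kg/m³

Pratt balance: ρ_ref D = ρ (D + h).
ρ = ρ_ref D/(D + h) = 2889 × 120.5 km/(120.5 km + 1.056 km) = 2860 kg/m³.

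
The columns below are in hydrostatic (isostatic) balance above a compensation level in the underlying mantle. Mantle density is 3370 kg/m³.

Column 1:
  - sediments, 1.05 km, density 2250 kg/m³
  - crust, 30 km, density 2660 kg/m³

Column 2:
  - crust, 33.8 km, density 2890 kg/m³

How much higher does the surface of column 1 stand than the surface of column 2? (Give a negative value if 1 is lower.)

1.86 km

For any compensation level in the mantle, the mantle terms cancel and isostasy reduces to e = (Σt_1 − Σt_2) − (Σ(ρt)_1 − Σ(ρt)_2) / ρ_m.
Σt_1 = 31.05 km; Σt_2 = 33.8 km; Σ(ρt)_1 = 82162.5; Σ(ρt)_2 = 97682 (in km·kg/m³).
e = (31.05 − 33.8) − (82162.5 − 97682) / 3370 = 1.86 km.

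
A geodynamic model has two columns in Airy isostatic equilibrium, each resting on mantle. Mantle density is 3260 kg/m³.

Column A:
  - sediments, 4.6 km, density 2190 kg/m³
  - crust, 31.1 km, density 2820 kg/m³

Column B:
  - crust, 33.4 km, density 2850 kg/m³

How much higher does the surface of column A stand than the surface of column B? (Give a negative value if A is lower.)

For any compensation level in the mantle, the mantle terms cancel and isostasy reduces to e = (Σt_A − Σt_B) − (Σ(ρt)_A − Σ(ρt)_B) / ρ_m.
Σt_A = 35.7 km; Σt_B = 33.4 km; Σ(ρt)_A = 97776; Σ(ρt)_B = 95190 (in km·kg/m³).
e = (35.7 − 33.4) − (97776 − 95190) / 3260 = 1.51 km.

1.51 km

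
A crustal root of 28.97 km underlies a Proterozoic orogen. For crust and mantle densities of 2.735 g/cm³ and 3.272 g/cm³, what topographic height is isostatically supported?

Isostatic balance requires: ρ_c h = (ρ_m − ρ_c) r.
h = r (ρ_m − ρ_c) / ρ_c = 28.97 km × (3.272 − 2.735) / 2.735 = 5.69 km.

5.69 km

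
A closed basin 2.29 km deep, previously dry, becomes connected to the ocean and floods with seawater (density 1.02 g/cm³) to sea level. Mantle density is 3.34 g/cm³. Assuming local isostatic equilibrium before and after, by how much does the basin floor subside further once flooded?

After flooding the water column is d + s deep. Its weight must equal the weight of mantle displaced by the extra subsidence s: (d + s) ρ_w = s ρ_m.
s = d ρ_w / (ρ_m − ρ_w) = 2.29 km × 1.02/(3.34 − 1.02) = 1.01 km.

1.01 km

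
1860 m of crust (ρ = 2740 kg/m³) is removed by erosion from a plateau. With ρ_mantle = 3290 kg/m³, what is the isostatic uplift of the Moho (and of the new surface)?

1550 m

Unloading: uplift u = e ρ_c/ρ_m = 1860 m × 2740/3290 = 1550 m.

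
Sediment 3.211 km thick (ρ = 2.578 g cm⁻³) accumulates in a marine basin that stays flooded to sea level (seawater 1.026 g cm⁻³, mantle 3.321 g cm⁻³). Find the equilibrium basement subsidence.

2.17 km

Submarine loading: the sediment displaces seawater, and the subsidence is in turn flooded, so s (ρ_m − ρ_w) = t (ρ_sed − ρ_w).
s = 3.211 km × (2.578 − 1.026) / (3.321 − 1.026) = 2.17 km.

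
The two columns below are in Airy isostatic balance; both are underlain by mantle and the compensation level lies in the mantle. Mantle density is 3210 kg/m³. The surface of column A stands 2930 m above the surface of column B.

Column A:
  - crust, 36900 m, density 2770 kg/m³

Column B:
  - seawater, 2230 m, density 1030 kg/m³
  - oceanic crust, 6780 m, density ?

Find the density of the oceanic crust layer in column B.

Take the compensation level at the base of the deeper column (depth z_c below the surface of column A) and equate Σ ρ_i t_i down to z_c; mantle fills any gap and the z_c terms cancel.
Column A: 36900×2770 + (z_c − 36900)×3210
Column B: 2930×0 + 2230×1030 + 6780×ρ + (z_c − 2930 − 9010)×3210
The z_c×3210 term appears on both sides and cancels. Collect the known terms of each column as K = Σ(ρt)_known − 3210 × (depth of known layers): K_A = 102213000 − 3210×36900 = −16236000; K_B = 2296900 − 3210×(2930 + 9010) = −36030500.
Balance: K_A = K_B + 6780×ρ, so ρ = (K_A − K_B)/6780 = 19794500/6780 = 2920 kg/m³.

2920 kg/m³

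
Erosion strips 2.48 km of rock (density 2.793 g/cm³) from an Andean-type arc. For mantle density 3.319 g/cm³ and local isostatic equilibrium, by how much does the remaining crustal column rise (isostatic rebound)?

Unloading: uplift u = e ρ_c/ρ_m = 2.48 km × 2.793/3.319 = 2.09 km.

2.09 km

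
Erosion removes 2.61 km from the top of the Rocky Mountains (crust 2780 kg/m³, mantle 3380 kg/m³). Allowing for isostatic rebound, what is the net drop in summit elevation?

0.463 km

Rebound u = e ρ_c/ρ_m = 2.61 km × 2780/3380 = 2.147 km.
Net surface drop = e − u = 2.61 km − 2.147 km = e (ρ_m − ρ_c)/ρ_m = 0.463 km.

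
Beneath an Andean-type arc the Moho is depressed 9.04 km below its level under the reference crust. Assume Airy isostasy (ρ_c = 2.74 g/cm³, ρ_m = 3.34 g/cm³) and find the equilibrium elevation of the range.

1.98 km

Equating mass per unit area of the two columns: ρ_c h = (ρ_m − ρ_c) r.
h = r (ρ_m − ρ_c) / ρ_c = 9.04 km × (3.34 − 2.74) / 2.74 = 1.98 km.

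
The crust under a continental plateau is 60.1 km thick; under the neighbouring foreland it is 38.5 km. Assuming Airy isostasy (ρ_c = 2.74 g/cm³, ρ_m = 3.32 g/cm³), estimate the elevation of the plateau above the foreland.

Excess crust Δ = 60.1 km − 38.5 km = 21.6 km, split between elevation h and root r with h + r = Δ.
Airy balance ρ_c h = (ρ_m − ρ_c) r gives r = h ρ_c/(ρ_m − ρ_c), so h (1 + ρ_c/(ρ_m − ρ_c)) = Δ, i.e. h = Δ (ρ_m − ρ_c)/ρ_m.
h = 21.6 km × 0.58/3.32 = 3.77 km.

3.77 km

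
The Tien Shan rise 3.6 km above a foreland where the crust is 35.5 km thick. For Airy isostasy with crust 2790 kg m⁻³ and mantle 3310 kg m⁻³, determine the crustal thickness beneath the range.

58.4 km

Root depth r = h ρ_c / (ρ_m − ρ_c) = 3.6 km × 2790 / 520 = 19.32 km.
Total thickness = T + h + r = 35.5 km + 3.6 km + 19.32 km = 58.4 km.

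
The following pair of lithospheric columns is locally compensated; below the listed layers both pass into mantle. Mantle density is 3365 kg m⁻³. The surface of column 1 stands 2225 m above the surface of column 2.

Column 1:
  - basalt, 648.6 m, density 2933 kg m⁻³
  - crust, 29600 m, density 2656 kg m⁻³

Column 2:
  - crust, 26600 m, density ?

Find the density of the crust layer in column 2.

Take the compensation level at the base of the deeper column (depth z_c below the surface of column 1) and equate Σ ρ_i t_i down to z_c; mantle fills any gap and the z_c terms cancel.
Column 1: 648.6×2933 + 29600×2656 + (z_c − 30248.6)×3365
Column 2: 2225×0 + 26600×ρ + (z_c − 2225 − 26600)×3365
The z_c×3365 term appears on both sides and cancels. Collect the known terms of each column as K = Σ(ρt)_known − 3365 × (depth of known layers): K_1 = 80519943.8 − 3365×30248.6 = −21266595.2; K_2 = 0 − 3365×(2225 + 26600) = −96996125.
Balance: K_1 = K_2 + 26600×ρ, so ρ = (K_1 − K_2)/26600 = 75729500/26600 = 2850 kg m⁻³.

2850 kg m⁻³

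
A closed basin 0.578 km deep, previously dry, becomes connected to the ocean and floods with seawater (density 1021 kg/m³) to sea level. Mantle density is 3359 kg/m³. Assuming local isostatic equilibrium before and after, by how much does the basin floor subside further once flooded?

0.252 km

After flooding the water column is d + s deep. Its weight must equal the weight of mantle displaced by the extra subsidence s: (d + s) ρ_w = s ρ_m.
s = d ρ_w / (ρ_m − ρ_w) = 0.578 km × 1021/(3359 − 1021) = 0.252 km.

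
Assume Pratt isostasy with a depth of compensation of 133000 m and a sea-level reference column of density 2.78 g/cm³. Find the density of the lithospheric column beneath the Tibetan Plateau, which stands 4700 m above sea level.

2.69 g/cm³

Pratt balance: ρ_ref D = ρ (D + h).
ρ = ρ_ref D/(D + h) = 2.78 × 133000 m/(133000 m + 4700 m) = 2.69 g/cm³.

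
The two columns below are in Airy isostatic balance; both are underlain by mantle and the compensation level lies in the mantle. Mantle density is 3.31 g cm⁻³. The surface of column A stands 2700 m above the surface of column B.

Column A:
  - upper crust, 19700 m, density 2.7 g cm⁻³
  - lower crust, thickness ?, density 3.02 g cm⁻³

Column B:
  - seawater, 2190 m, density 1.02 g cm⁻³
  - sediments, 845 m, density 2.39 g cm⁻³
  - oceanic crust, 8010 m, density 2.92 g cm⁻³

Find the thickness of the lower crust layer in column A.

20100 m

Take the compensation level at the base of the deeper column (depth z_c below the surface of column A) and equate Σ ρ_i t_i down to z_c; mantle fills any gap and the z_c terms cancel.
Column A: 19700×2.7 + x×3.02 + (z_c − 19700 − x)×3.31
Column B: 2700×0 + 2190×1.02 + 845×2.39 + 8010×2.92 + (z_c − 2700 − 11045)×3.31
The z_c×3.31 term appears on both sides and cancels. Collect the known terms of each column as K = Σ(ρt)_known − 3.31 × (depth of known layers): K_A = 53190 − 3.31×19700 = −12017; K_B = 27642.55 − 3.31×(2700 + 11045) = −17853.4.
Balance: K_A − x×(3.31 − 3.02) = K_B, so x = (K_A − K_B)/(3.31 − 3.02) = 5836.4/0.29 = 20100 m.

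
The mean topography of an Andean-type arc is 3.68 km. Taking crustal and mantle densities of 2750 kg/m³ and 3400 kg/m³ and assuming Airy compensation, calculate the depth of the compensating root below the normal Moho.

Balancing pressure at the compensation depth: the weight of the topography is balanced by the buoyancy of the root, ρ_c h = (ρ_m − ρ_c) r.
r = h · ρ_c / (ρ_m − ρ_c) = 3.68 km × 2750 / (3400 − 2750) = 15.6 km.

15.6 km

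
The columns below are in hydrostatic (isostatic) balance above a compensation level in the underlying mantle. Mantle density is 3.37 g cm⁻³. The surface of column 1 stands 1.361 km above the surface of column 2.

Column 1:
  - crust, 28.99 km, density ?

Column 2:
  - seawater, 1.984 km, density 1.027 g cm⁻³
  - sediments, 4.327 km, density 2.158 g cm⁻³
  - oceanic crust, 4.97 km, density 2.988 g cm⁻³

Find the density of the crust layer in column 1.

Take the compensation level at the base of the deeper column (depth z_c below the surface of column 1) and equate Σ ρ_i t_i down to z_c; mantle fills any gap and the z_c terms cancel.
Column 1: 28.99×ρ + (z_c − 28.99)×3.37
Column 2: 1.361×0 + 1.984×1.027 + 4.327×2.158 + 4.97×2.988 + (z_c − 1.361 − 11.281)×3.37
The z_c×3.37 term appears on both sides and cancels. Collect the known terms of each column as K = Σ(ρt)_known − 3.37 × (depth of known layers): K_1 = 0 − 3.37×28.99 = −97.6963; K_2 = 26.225594 − 3.37×(1.361 + 11.281) = −16.377946.
Balance: K_1 + 28.99×ρ = K_2, so ρ = (K_2 − K_1)/28.99 = 81.3184/28.99 = 2.81 g cm⁻³.

2.81 g cm⁻³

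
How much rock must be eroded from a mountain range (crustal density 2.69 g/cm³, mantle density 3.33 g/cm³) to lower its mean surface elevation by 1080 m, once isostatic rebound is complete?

Net drop Δ = e − u = e − e ρ_c/ρ_m = e (ρ_m − ρ_c)/ρ_m.
e = Δ ρ_m/(ρ_m − ρ_c) = 1080 m × 3.33/0.64 = 5620 m.

5620 m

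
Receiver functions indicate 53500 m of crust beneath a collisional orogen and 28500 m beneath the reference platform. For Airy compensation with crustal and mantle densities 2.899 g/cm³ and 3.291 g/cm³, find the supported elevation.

2980 m

Excess crust Δ = 53500 m − 28500 m = 25000 m, split between elevation h and root r with h + r = Δ.
Airy balance ρ_c h = (ρ_m − ρ_c) r gives r = h ρ_c/(ρ_m − ρ_c), so h (1 + ρ_c/(ρ_m − ρ_c)) = Δ, i.e. h = Δ (ρ_m − ρ_c)/ρ_m.
h = 25000 m × 0.392/3.291 = 2980 m.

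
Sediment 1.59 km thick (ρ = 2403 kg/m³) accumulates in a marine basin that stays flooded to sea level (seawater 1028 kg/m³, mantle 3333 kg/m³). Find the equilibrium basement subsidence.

Submarine loading: the sediment displaces seawater, and the subsidence is in turn flooded, so s (ρ_m − ρ_w) = t (ρ_sed − ρ_w).
s = 1.59 km × (2403 − 1028) / (3333 − 1028) = 0.948 km.

0.948 km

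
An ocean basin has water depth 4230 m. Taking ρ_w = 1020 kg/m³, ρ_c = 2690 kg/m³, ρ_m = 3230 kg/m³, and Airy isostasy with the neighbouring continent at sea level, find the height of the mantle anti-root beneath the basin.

Balancing pressure at the compensation depth: replacing crust with seawater at the top is compensated by replacing crust with mantle at the base: d (ρ_c − ρ_w) = a (ρ_m − ρ_c).
a = d (ρ_c − ρ_w)/(ρ_m − ρ_c) = 4230 m × 1670/540 = 13100 m.

13100 m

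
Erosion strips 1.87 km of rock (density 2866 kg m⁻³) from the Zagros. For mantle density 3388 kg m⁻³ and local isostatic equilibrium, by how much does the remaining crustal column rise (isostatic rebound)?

1.58 km

Unloading: uplift u = e ρ_c/ρ_m = 1.87 km × 2866/3388 = 1.58 km.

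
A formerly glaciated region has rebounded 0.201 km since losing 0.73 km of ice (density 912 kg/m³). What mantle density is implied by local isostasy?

3310 kg/m³

ρ_m = ρ_ice t / u = 912 × 0.73 km/0.201 km = 3310 kg/m³.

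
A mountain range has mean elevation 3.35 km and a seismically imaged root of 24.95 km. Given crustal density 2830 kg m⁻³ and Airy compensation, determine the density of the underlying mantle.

3210 kg m⁻³

Airy balance: ρ_c h = (ρ_m − ρ_c) r → ρ_m = ρ_c (1 + h/r).
ρ_m = 2830 × (1 + 3.35 km/24.95 km) = 3210 kg m⁻³.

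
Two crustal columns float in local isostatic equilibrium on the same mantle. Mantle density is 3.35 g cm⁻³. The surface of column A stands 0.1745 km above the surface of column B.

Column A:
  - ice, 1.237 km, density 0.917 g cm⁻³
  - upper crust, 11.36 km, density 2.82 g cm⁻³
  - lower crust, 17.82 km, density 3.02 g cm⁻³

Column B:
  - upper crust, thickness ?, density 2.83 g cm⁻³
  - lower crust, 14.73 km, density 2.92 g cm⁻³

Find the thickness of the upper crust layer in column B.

Take the compensation level at the base of the deeper column (depth z_c below the surface of column A) and equate Σ ρ_i t_i down to z_c; mantle fills any gap and the z_c terms cancel.
Column A: 1.237×0.917 + 11.36×2.82 + 17.82×3.02 + (z_c − 30.417)×3.35
Column B: 0.1745×0 + x×2.83 + 14.73×2.92 + (z_c − 0.1745 − 14.73 − x)×3.35
The z_c×3.35 term appears on both sides and cancels. Collect the known terms of each column as K = Σ(ρt)_known − 3.35 × (depth of known layers): K_A = 86.985929 − 3.35×30.417 = −14.911021; K_B = 43.0116 − 3.35×(0.1745 + 14.73) = −6.918475.
Balance: K_A = K_B − x×(3.35 − 2.83), so x = (K_B − K_A)/(3.35 − 2.83) = 7.99255/0.52 = 15.4 km.

15.4 km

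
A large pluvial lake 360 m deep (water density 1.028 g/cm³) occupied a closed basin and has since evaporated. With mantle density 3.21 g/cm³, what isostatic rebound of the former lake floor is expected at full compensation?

u = d ρ_w/ρ_m = 360 m × 1.028/3.21 = 115 m.

115 m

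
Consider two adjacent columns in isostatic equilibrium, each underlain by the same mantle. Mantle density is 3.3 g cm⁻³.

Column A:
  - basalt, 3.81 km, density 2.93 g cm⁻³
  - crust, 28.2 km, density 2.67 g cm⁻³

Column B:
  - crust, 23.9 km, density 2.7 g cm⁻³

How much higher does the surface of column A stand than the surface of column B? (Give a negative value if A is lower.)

1.47 km

For any compensation level in the mantle, the mantle terms cancel and isostasy reduces to e = (Σt_A − Σt_B) − (Σ(ρt)_A − Σ(ρt)_B) / ρ_m.
Σt_A = 32.01 km; Σt_B = 23.9 km; Σ(ρt)_A = 86.4573; Σ(ρt)_B = 64.53 (in km·g cm⁻³).
e = (32.01 − 23.9) − (86.4573 − 64.53) / 3.3 = 1.47 km.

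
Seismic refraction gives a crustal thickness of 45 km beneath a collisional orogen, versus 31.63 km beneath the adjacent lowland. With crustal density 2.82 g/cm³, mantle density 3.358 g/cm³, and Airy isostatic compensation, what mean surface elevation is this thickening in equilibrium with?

Excess crust Δ = 45 km − 31.63 km = 13.37 km, split between elevation h and root r with h + r = Δ.
Airy balance ρ_c h = (ρ_m − ρ_c) r gives r = h ρ_c/(ρ_m − ρ_c), so h (1 + ρ_c/(ρ_m − ρ_c)) = Δ, i.e. h = Δ (ρ_m − ρ_c)/ρ_m.
h = 13.37 km × 0.538/3.358 = 2.14 km.

2.14 km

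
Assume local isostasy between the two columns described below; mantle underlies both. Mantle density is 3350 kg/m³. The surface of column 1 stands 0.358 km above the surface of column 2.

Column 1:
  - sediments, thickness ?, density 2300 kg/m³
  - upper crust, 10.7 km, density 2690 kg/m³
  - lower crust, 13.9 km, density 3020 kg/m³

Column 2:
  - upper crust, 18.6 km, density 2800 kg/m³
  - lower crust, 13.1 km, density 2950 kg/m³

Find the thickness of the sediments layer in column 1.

4.78 km

Take the compensation level at the base of the deeper column (depth z_c below the surface of column 1) and equate Σ ρ_i t_i down to z_c; mantle fills any gap and the z_c terms cancel.
Column 1: x×2300 + 10.7×2690 + 13.9×3020 + (z_c − 24.6 − x)×3350
Column 2: 0.358×0 + 18.6×2800 + 13.1×2950 + (z_c − 0.358 − 31.7)×3350
The z_c×3350 term appears on both sides and cancels. Collect the known terms of each column as K = Σ(ρt)_known − 3350 × (depth of known layers): K_1 = 70761 − 3350×24.6 = −11649; K_2 = 90725 − 3350×(0.358 + 31.7) = −16669.3.
Balance: K_1 − x×(3350 − 2300) = K_2, so x = (K_1 − K_2)/(3350 − 2300) = 5020.3/1050 = 4.78 km.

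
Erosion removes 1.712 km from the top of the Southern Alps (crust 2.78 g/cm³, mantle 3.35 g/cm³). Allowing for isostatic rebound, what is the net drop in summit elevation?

0.291 km

Rebound u = e ρ_c/ρ_m = 1.712 km × 2.78/3.35 = 1.421 km.
Net surface drop = e − u = 1.712 km − 1.421 km = e (ρ_m − ρ_c)/ρ_m = 0.291 km.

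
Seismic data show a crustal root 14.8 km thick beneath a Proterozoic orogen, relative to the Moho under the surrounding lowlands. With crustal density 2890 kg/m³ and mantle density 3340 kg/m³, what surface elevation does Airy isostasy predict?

2.3 km

For local isostatic compensation: ρ_c h = (ρ_m − ρ_c) r.
h = r (ρ_m − ρ_c) / ρ_c = 14.8 km × (3340 − 2890) / 2890 = 2.3 km.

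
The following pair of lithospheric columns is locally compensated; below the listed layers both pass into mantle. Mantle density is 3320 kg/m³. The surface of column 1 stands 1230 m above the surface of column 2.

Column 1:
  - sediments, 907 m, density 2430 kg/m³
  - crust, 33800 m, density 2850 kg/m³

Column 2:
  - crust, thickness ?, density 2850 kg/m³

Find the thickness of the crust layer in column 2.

Take the compensation level at the base of the deeper column (depth z_c below the surface of column 1) and equate Σ ρ_i t_i down to z_c; mantle fills any gap and the z_c terms cancel.
Column 1: 907×2430 + 33800×2850 + (z_c − 34707)×3320
Column 2: 1230×0 + x×2850 + (z_c − 1230 − 0 − x)×3320
The z_c×3320 term appears on both sides and cancels. Collect the known terms of each column as K = Σ(ρt)_known − 3320 × (depth of known layers): K_1 = 98534010 − 3320×34707 = −16693230; K_2 = 0 − 3320×(1230 + 0) = −4083600.
Balance: K_1 = K_2 − x×(3320 − 2850), so x = (K_2 − K_1)/(3320 − 2850) = 12609600/470 = 26800 m.

26800 m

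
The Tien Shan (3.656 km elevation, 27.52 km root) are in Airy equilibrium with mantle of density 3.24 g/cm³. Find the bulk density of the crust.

ρ_c h = (ρ_m − ρ_c) r → ρ_c (h + r) = ρ_m r → ρ_c = ρ_m r / (h + r).
ρ_c = 3.24 × 27.52 km / (3.656 km + 27.52 km) = 2.86 g/cm³.

2.86 g/cm³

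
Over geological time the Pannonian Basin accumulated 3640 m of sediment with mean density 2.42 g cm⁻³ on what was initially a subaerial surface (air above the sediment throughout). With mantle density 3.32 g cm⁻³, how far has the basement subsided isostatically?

2650 m

Subaerial load: s = t ρ_sed / ρ_m = 3640 m × 2.42/3.32 = 2650 m.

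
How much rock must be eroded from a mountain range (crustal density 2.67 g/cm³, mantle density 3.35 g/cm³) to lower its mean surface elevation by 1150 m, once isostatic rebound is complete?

Net drop Δ = e − u = e − e ρ_c/ρ_m = e (ρ_m − ρ_c)/ρ_m.
e = Δ ρ_m/(ρ_m − ρ_c) = 1150 m × 3.35/0.68 = 5670 m.

5670 m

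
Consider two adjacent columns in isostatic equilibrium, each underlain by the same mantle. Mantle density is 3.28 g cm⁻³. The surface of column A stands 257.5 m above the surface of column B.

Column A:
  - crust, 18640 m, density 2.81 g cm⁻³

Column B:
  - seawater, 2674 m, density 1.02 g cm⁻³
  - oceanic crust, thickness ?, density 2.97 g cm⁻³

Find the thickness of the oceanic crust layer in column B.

6040 m

Take the compensation level at the base of the deeper column (depth z_c below the surface of column A) and equate Σ ρ_i t_i down to z_c; mantle fills any gap and the z_c terms cancel.
Column A: 18640×2.81 + (z_c − 18640)×3.28
Column B: 257.5×0 + 2674×1.02 + x×2.97 + (z_c − 257.5 − 2674 − x)×3.28
The z_c×3.28 term appears on both sides and cancels. Collect the known terms of each column as K = Σ(ρt)_known − 3.28 × (depth of known layers): K_A = 52378.4 − 3.28×18640 = −8760.8; K_B = 2727.48 − 3.28×(257.5 + 2674) = −6887.84.
Balance: K_A = K_B − x×(3.28 − 2.97), so x = (K_B − K_A)/(3.28 − 2.97) = 1872.96/0.31 = 6040 m.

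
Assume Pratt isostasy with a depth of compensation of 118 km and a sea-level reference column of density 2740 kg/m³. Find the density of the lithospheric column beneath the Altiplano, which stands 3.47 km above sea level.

2660 kg/m³

Pratt balance: ρ_ref D = ρ (D + h).
ρ = ρ_ref D/(D + h) = 2740 × 118 km/(118 km + 3.47 km) = 2660 kg/m³.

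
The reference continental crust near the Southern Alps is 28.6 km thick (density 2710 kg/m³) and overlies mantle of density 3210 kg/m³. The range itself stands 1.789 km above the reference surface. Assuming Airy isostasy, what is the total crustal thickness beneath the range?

Root depth r = h ρ_c / (ρ_m − ρ_c) = 1.789 km × 2710 / 500 = 9.696 km.
Total thickness = T + h + r = 28.6 km + 1.789 km + 9.696 km = 40.1 km.

40.1 km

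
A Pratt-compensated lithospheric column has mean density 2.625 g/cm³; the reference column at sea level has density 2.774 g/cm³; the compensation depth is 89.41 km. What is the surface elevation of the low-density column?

ρ_ref D = ρ (D + h) → h = D (ρ_ref − ρ)/ρ.
h = 89.41 km × (2.774 − 2.625)/2.625 = 5.08 km.

5.08 km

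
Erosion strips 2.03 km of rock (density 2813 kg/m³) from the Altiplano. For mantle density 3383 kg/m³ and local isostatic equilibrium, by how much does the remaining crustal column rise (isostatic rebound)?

Unloading: uplift u = e ρ_c/ρ_m = 2.03 km × 2813/3383 = 1.69 km.

1.69 km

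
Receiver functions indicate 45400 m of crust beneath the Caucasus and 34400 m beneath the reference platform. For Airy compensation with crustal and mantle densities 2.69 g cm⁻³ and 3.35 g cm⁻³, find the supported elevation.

2170 m

Excess crust Δ = 45400 m − 34400 m = 11000 m, split between elevation h and root r with h + r = Δ.
Airy balance ρ_c h = (ρ_m − ρ_c) r gives r = h ρ_c/(ρ_m − ρ_c), so h (1 + ρ_c/(ρ_m − ρ_c)) = Δ, i.e. h = Δ (ρ_m − ρ_c)/ρ_m.
h = 11000 m × 0.66/3.35 = 2170 m.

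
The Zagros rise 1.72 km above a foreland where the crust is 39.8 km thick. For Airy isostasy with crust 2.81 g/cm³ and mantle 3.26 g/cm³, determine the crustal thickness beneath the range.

52.3 km

Root depth r = h ρ_c / (ρ_m − ρ_c) = 1.72 km × 2.81 / 0.45 = 10.74 km.
Total thickness = T + h + r = 39.8 km + 1.72 km + 10.74 km = 52.3 km.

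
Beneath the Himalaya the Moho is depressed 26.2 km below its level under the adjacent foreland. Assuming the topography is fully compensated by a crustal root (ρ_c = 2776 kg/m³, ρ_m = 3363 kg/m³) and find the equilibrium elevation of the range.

5.54 km

In Airy isostatic equilibrium: ρ_c h = (ρ_m − ρ_c) r.
h = r (ρ_m − ρ_c) / ρ_c = 26.2 km × (3363 − 2776) / 2776 = 5.54 km.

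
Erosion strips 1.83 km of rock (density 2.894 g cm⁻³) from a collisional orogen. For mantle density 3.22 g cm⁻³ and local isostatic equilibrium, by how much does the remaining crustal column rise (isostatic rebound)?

1.64 km

Unloading: uplift u = e ρ_c/ρ_m = 1.83 km × 2.894/3.22 = 1.64 km.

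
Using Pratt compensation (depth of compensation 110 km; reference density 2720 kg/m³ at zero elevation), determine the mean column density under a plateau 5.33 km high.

Pratt balance: ρ_ref D = ρ (D + h).
ρ = ρ_ref D/(D + h) = 2720 × 110 km/(110 km + 5.33 km) = 2590 kg/m³.

2590 kg/m³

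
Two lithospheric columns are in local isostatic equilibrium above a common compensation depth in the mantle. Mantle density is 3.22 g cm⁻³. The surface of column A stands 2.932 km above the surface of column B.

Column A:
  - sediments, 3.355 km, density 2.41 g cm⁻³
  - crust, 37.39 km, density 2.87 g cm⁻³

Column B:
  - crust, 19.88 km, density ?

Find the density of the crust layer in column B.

Take the compensation level at the base of the deeper column (depth z_c below the surface of column A) and equate Σ ρ_i t_i down to z_c; mantle fills any gap and the z_c terms cancel.
Column A: 3.355×2.41 + 37.39×2.87 + (z_c − 40.745)×3.22
Column B: 2.932×0 + 19.88×ρ + (z_c − 2.932 − 19.88)×3.22
The z_c×3.22 term appears on both sides and cancels. Collect the known terms of each column as K = Σ(ρt)_known − 3.22 × (depth of known layers): K_A = 115.39485 − 3.22×40.745 = −15.80405; K_B = 0 − 3.22×(2.932 + 19.88) = −73.45464.
Balance: K_A = K_B + 19.88×ρ, so ρ = (K_A − K_B)/19.88 = 57.6506/19.88 = 2.9 g cm⁻³.

2.9 g cm⁻³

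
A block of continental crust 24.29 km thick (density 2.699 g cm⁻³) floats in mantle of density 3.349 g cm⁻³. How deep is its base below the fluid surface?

19.6 km

Draft d = t ρ_obj/ρ_fluid = 24.29 km × 2.699/3.349 = 19.6 km.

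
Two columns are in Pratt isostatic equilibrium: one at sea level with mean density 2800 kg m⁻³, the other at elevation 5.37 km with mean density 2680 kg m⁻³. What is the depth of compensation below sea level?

ρ_ref D = ρ (D + h) → D (ρ_ref − ρ) = ρ h.
D = ρ h/(ρ_ref − ρ) = 2680 × 5.37 km/(2800 − 2680) = 120 km.

120 km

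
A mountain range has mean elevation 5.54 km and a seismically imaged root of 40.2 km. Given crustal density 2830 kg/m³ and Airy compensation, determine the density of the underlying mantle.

3220 kg/m³

Airy balance: ρ_c h = (ρ_m − ρ_c) r → ρ_m = ρ_c (1 + h/r).
ρ_m = 2830 × (1 + 5.54 km/40.2 km) = 3220 kg/m³.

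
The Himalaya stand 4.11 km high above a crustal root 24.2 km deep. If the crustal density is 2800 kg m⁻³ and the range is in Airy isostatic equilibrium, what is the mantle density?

3280 kg m⁻³

Airy balance: ρ_c h = (ρ_m − ρ_c) r → ρ_m = ρ_c (1 + h/r).
ρ_m = 2800 × (1 + 4.11 km/24.2 km) = 3280 kg m⁻³.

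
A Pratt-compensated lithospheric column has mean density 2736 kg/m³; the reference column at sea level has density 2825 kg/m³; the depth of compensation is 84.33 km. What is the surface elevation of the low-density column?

2.74 km

ρ_ref D = ρ (D + h) → h = D (ρ_ref − ρ)/ρ.
h = 84.33 km × (2825 − 2736)/2736 = 2.74 km.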